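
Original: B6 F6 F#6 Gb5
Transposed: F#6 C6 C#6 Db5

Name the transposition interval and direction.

Take the first pair: B6 → F#6. B to F spans 4 letter names, so the interval is some kind of fourth.
F#6 to B6 is 5 semitones, which makes it a perfect fourth; the second version is lower, so the direction is down.
Checking another pair — Gb5 → Db5 — gives the same interval.

down a perfect fourth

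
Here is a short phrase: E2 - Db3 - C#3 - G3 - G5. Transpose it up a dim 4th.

Ab2 Gbb3 F3 Cb4 Cb6

E2 → Ab2
Db3 → Gbb3
C#3 → F3
G3 → Cb4
G5 → Cb6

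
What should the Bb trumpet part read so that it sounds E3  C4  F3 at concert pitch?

Written C4 sounds as Bb3 on the Bb trumpet, so concert pitches are written a major second up.
E3 becomes F#3
C4 becomes D4
F3 becomes G3

F#3 D4 G3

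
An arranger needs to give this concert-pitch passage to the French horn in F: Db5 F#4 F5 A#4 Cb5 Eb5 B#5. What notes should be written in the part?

Ab5 C#5 C6 E#5 Gb5 Bb5 F##6

Written C4 sounds as F3 on the French horn in F, so concert pitches are written a perfect fifth up.
Db5 to Ab5
F#4 to C#5
F5 to C6
A#4 to E#5
Cb5 to Gb5
Eb5 to Bb5
B#5 to F##6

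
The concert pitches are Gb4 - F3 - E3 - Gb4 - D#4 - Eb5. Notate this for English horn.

The English horn sounds a perfect fifth below written, so the written part must be a perfect fifth above concert — transpose each note up.
Gb4 → Db5
F3 → C4
E3 → B3
Gb4 → Db5
D#4 → A#4
Eb5 → Bb5

Db5 C4 B3 Db5 A#4 Bb5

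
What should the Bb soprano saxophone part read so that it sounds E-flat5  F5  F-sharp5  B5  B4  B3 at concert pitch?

F5 G5 G#5 C#6 C#5 C#4

The Bb soprano saxophone sounds a major second below written, so the written part must be a major second above concert — transpose each note up.
Eb5 -> F5
F5 -> G5
F#5 -> G#5
B5 -> C#6
B4 -> C#5
B3 -> C#4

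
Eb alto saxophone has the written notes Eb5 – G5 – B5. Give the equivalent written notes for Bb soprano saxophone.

Ab4 C5 E5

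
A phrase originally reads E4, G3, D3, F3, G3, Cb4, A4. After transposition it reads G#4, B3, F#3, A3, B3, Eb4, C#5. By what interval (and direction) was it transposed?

From E4 to G#4 is 3 letter names — a third of some quality.
E4 to G#4 is 4 semitones, which makes it a major third; the second version is higher, so the direction is up.
Checking another pair — A4 → C#5 — gives the same interval.

up a major third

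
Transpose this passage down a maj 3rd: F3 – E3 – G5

Db3 C3 Eb5

A major third down from F3 gives Db3.
E3 down a major third is C3.
G5: a third down reaches E, and 4 semitones makes it Eb5.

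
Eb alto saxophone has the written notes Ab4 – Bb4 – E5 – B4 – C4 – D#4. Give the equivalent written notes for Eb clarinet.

Ab3 Bb3 E4 B3 C3 D#3

First find concert pitch: the Eb alto saxophone sounds a major sixth below written, so Ab4 Bb4 E5 B4 C4 D#4 sounds Cb4 Db4 G4 D4 Eb3 F#3.
Then write for Eb clarinet: it sounds a minor third above written, so the part must be a minor third below concert.
Cb4 → Ab3
Db4 → Bb3
G4 → E4
D4 → B3
Eb3 → C3
F#3 → D#3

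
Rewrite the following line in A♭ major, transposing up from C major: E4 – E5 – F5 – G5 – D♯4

C5 C6 Db6 Eb6 B4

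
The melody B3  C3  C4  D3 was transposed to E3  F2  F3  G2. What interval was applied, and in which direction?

down a perfect fifth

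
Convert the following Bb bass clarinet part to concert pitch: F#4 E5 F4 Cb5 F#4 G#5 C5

The Bb bass clarinet sounds a major ninth below written, so transpose each written note down a major ninth.
F#4 to E3
E5 to D4
F4 to Eb3
Cb5 to Bbb3
F#4 to E3
G#5 to F#4
C5 to Bb3

E3 D4 Eb3 Bbb3 E3 F#4 Bb3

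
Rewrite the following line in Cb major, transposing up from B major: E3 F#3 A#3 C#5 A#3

Fb3 Gb3 Bb3 Db5 Bb3

From B up to Cb is a diminished second; apply that to each pitch.
E3 to Fb3
F#3 to Gb3
A#3 to Bb3
C#5 to Db5
A#3 to Bb3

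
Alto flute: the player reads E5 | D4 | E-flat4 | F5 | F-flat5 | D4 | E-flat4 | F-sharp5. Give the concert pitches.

B4 A3 Bb3 C5 Cb5 A3 Bb3 C#5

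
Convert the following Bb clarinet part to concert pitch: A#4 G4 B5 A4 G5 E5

G#4 F4 A5 G4 F5 D5

Written C4 on the Bb clarinet sounds as Bb3, a major second lower; apply that shift to every note.
A#4 to G#4
G4 to F4
B5 to A5
A4 to G4
G5 to F5
E5 to D5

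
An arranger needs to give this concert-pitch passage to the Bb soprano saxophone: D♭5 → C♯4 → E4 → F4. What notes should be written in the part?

The Bb soprano saxophone sounds a major second below written, so the written part must be a major second above concert — transpose each note up.
Db5 becomes Eb5
C#4 becomes D#4
E4 becomes F#4
F4 becomes G4

Eb5 D#4 F#4 G4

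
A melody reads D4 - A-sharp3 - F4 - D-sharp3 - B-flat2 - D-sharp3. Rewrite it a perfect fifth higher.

A4 E#4 C5 A#3 F3 A#3

D4 becomes A4
A#3 becomes E#4
F4 becomes C5
D#3 becomes A#3
Bb2 becomes F3
D#3 becomes A#3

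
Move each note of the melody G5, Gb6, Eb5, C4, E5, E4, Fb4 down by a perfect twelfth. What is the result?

C4 Cb5 Ab3 F2 A3 A2 Bbb2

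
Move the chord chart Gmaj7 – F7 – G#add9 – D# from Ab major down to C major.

Bmaj7 A7 B#add9 F##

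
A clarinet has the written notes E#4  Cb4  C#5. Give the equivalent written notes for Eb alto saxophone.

First find concert pitch: the A clarinet sounds a minor third below written, so E#4 Cb4 C#5 sounds C##4 Ab3 A#4.
Then write for Eb alto saxophone: it sounds a major sixth below written, so the part must be a major sixth above concert.
C##4 → A##4
Ab3 → F4
A#4 → F##5

A##4 F4 F##5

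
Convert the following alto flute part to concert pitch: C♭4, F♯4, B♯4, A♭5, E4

Written C4 on the alto flute sounds as G3, a perfect fourth lower; apply that shift to every note.
Cb4 → Gb3
F#4 → C#4
B#4 → F##4
Ab5 → Eb5
E4 → B3

Gb3 C#4 F##4 Eb5 B3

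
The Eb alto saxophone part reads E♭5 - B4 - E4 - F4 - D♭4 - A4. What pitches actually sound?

Gb4 D4 G3 Ab3 Fb3 C4

Written C4 on the Eb alto saxophone sounds as Eb3, a major sixth lower; apply that shift to every note.
Eb5 gives Gb4
B4 gives D4
E4 gives G3
F4 gives Ab3
Db4 gives Fb3
A4 gives C4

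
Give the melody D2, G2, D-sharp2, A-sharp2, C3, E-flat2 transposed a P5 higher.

A2 D3 A#2 E#3 G3 Bb2

D2 to A2
G2 to D3
D#2 to A#2
A#2 to E#3
C3 to G3
Eb2 to Bb2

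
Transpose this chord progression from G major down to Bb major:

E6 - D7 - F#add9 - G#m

G6 F7 Aadd9 Bm

G major down to Bb major is a major sixth; each chord root moves by that interval while the quality stays the same.
E6: root E down a major sixth → G, giving G6.
D7: root D down a major sixth → F, giving F7.
F#add9: root F# down a major sixth → A, giving Aadd9.
G#m: root G# down a major sixth → B, giving Bm.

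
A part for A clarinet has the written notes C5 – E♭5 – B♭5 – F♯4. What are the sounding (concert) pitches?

A4 C5 G5 D#4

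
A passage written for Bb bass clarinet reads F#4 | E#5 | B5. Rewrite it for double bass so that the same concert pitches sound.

First find concert pitch: the Bb bass clarinet sounds a major ninth below written, so F#4 E#5 B5 sounds E3 D#4 A4.
Then write for double bass: it sounds a perfect octave below written, so the part must be a perfect octave above concert.
E3 → E4
D#4 → D#5
A4 → A5

E4 D#5 A5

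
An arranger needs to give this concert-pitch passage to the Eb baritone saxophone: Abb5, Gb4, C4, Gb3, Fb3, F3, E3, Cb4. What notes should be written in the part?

Written C4 sounds as Eb2 on the Eb baritone saxophone, so concert pitches are written a major thirteenth up.
Abb5 -> Fb7
Gb4 -> Eb6
C4 -> A5
Gb3 -> Eb5
Fb3 -> Db5
F3 -> D5
E3 -> C#5
Cb4 -> Ab5

Fb7 Eb6 A5 Eb5 Db5 D5 C#5 Ab5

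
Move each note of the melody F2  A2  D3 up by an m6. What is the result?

Db3 F3 Bb3

F2: a sixth up reaches D, and 8 semitones makes it Db3.
A2: a sixth up reaches F, and 8 semitones makes it F3.
D3: a sixth up reaches B, and 8 semitones makes it Bb3.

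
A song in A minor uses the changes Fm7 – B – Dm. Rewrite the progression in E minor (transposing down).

A minor down to E minor is a perfect fourth; each chord root moves by that interval while the quality stays the same.
Fm7: root F down a perfect fourth → C, giving Cm7.
B: root B down a perfect fourth → F#, giving F#.
Dm: root D down a perfect fourth → A, giving Am.

Cm7 F# Am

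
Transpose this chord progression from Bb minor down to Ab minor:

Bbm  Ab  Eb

Bb minor down to Ab minor is a major second; each chord root moves by that interval while the quality stays the same.
Bbm: root Bb down a major second → Ab, giving Abm.
Ab: root Ab down a major second → Gb, giving Gb.
Eb: root Eb down a major second → Db, giving Db.

Abm Gb Db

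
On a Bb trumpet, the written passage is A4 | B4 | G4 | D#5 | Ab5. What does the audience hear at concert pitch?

The Bb trumpet sounds a major second below written, so transpose each written note down a major second.
A4 -> G4
B4 -> A4
G4 -> F4
D#5 -> C#5
Ab5 -> Gb5

G4 A4 F4 C#5 Gb5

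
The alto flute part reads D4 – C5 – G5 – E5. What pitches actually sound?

A3 G4 D5 B4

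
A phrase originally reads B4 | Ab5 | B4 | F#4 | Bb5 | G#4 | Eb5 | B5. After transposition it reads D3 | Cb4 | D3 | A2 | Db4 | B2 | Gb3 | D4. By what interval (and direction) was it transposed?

Take the first pair: B4 → D3. B to D spans 13 letter names, so the interval is some kind of thirteenth.
D3 to B4 is 21 semitones, which makes it a major thirteenth; the second version is lower, so the direction is down.
Checking another pair — B5 → D4 — gives the same interval.

down a major thirteenth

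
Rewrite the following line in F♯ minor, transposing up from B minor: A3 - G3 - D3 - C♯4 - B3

B minor to F♯ minor up is a perfect fifth, so every note moves up by that interval.
A3 gives E4
G3 gives D4
D3 gives A3
C#4 gives G#4
B3 gives F#4

E4 D4 A3 G#4 F#4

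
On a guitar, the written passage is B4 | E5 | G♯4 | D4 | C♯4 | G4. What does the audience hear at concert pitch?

B3 E4 G#3 D3 C#3 G3

The guitar sounds a perfect octave below written, so transpose each written note down a perfect octave.
B4 → B3
E5 → E4
G#4 → G#3
D4 → D3
C#4 → C#3
G4 → G3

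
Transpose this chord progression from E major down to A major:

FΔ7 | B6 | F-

E major down to A major is a perfect fifth; each chord root moves by that interval while the quality stays the same.
FΔ7: root F down a perfect fifth → Bb, giving BbΔ7.
B6: root B down a perfect fifth → E, giving E6.
F-: root F down a perfect fifth → Bb, giving Bb-.

BbΔ7 E6 Bb-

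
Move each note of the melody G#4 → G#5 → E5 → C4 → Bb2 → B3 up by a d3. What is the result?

G#4 -> Bb4
G#5 -> Bb5
E5 -> Gb5
C4 -> Ebb4
Bb2 -> Dbb3
B3 -> Db4

Bb4 Bb5 Gb5 Ebb4 Dbb3 Db4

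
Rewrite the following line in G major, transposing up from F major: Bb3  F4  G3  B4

C4 G4 A3 C#5

F major to G major up is a major second, so every note moves up by that interval.
Bb3 gives C4
F4 gives G4
G3 gives A3
B4 gives C#5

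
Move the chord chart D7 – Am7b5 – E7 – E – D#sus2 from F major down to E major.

F major down to E major is a minor second; each chord root moves by that interval while the quality stays the same.
D7: root D down a minor second → C#, giving C#7.
Am7b5: root A down a minor second → G#, giving G#m7b5.
E7: root E down a minor second → D#, giving D#7.
E: root E down a minor second → D#, giving D#.
D#sus2: root D# down a minor second → C##, giving C##sus2.

C#7 G#m7b5 D#7 D# C##sus2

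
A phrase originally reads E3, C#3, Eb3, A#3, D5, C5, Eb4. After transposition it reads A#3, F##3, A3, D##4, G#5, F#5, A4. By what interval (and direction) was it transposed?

Take the first pair: E3 → A#3. E to A spans 4 letter names, so the interval is some kind of fourth.
E3 to A#3 is 6 semitones, which makes it an augmented fourth; the second version is higher, so the direction is up.
Checking another pair — Eb4 → A4 — gives the same interval.

up an augmented fourth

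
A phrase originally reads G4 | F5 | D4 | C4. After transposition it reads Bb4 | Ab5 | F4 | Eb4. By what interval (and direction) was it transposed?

up a minor third

From G4 to Bb4 is 3 letter names — a third of some quality.
G4 to Bb4 is 3 semitones, which makes it a minor third; the second version is higher, so the direction is up.
Checking another pair — C4 → Eb4 — gives the same interval.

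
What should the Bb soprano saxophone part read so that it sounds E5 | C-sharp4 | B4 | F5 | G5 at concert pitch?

The Bb soprano saxophone sounds a major second below written, so the written part must be a major second above concert — transpose each note up.
E5 gives F#5
C#4 gives D#4
B4 gives C#5
F5 gives G5
G5 gives A5

F#5 D#4 C#5 G5 A5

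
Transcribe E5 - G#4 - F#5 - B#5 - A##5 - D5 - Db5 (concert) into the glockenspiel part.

E3 G#2 F#3 B#3 A##3 D3 Db3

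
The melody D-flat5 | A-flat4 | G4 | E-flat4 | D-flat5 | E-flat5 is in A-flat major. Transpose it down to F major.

Bb4 F4 E4 C4 Bb4 C5

From A-flat down to F is a minor third; apply that to each pitch.
Db5 becomes Bb4
Ab4 becomes F4
G4 becomes E4
Eb4 becomes C4
Db5 becomes Bb4
Eb5 becomes C5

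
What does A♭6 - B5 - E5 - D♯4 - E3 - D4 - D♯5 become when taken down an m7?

Bb5 C#5 F#4 E#3 F#2 E3 E#4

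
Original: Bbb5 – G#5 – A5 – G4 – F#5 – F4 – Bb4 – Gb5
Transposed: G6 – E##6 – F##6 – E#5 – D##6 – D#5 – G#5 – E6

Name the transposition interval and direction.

Take the first pair: Bbb5 → G6. B to G spans 6 letter names, so the interval is some kind of sixth.
Bbb5 to G6 is 10 semitones, which makes it an augmented sixth; the second version is higher, so the direction is up.
Checking another pair — Gb5 → E6 — gives the same interval.

up an augmented sixth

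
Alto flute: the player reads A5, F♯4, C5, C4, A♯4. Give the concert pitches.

Written C4 on the alto flute sounds as G3, a perfect fourth lower; apply that shift to every note.
A5 → E5
F#4 → C#4
C5 → G4
C4 → G3
A#4 → E#4

E5 C#4 G4 G3 E#4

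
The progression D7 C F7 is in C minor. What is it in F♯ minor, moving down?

C minor down to F♯ minor is a diminished fifth; each chord root moves by that interval while the quality stays the same.
D7: root D down a diminished fifth → G#, giving G#7.
C: root C down a diminished fifth → F#, giving F#.
F7: root F down a diminished fifth → B, giving B7.

G#7 F# B7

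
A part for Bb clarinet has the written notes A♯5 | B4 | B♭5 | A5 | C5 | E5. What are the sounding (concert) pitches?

Written C4 on the Bb clarinet sounds as Bb3, a major second lower; apply that shift to every note.
A#5 becomes G#5
B4 becomes A4
Bb5 becomes Ab5
A5 becomes G5
C5 becomes Bb4
E5 becomes D5

G#5 A4 Ab5 G5 Bb4 D5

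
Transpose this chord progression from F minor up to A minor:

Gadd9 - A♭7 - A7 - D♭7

Badd9 C7 C#7 F7

F minor up to A minor is a major third; each chord root moves by that interval while the quality stays the same.
Gadd9: root G up a major third → B, giving Badd9.
A♭7: root A♭ up a major third → C, giving C7.
A7: root A up a major third → C#, giving C#7.
D♭7: root D♭ up a major third → F, giving F7.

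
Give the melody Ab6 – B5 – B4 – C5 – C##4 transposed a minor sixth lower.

C6 D#5 D#4 E4 E##3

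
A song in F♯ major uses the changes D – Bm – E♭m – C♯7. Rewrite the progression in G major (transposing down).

Eb Cm Fbm D7

F♯ major down to G major is a major seventh; each chord root moves by that interval while the quality stays the same.
D: root D down a major seventh → Eb, giving Eb.
Bm: root B down a major seventh → C, giving Cm.
E♭m: root E♭ down a major seventh → Fb, giving Fbm.
C♯7: root C♯ down a major seventh → D, giving D7.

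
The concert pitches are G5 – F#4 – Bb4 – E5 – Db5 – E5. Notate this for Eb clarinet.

The Eb clarinet sounds a minor third above written, so the written part must be a minor third below concert — transpose each note down.
G5 → E5
F#4 → D#4
Bb4 → G4
E5 → C#5
Db5 → Bb4
E5 → C#5

E5 D#4 G4 C#5 Bb4 C#5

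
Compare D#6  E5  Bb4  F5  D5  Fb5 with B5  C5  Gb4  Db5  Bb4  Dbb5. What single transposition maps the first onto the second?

From D#6 to B5 is 3 letter names — a third of some quality.
B5 to D#6 is 4 semitones, which makes it a major third; the second version is lower, so the direction is down.
Checking another pair — Fb5 → Dbb5 — gives the same interval.

down a major third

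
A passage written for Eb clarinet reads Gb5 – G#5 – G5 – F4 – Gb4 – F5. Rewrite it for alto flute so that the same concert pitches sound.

First find concert pitch: the Eb clarinet sounds a minor third above written, so Gb5 G#5 G5 F4 Gb4 F5 sounds Bbb5 B5 Bb5 Ab4 Bbb4 Ab5.
Then write for alto flute: it sounds a perfect fourth below written, so the part must be a perfect fourth above concert.
Bbb5 → Ebb6
B5 → E6
Bb5 → Eb6
Ab4 → Db5
Bbb4 → Ebb5
Ab5 → Db6

Ebb6 E6 Eb6 Db5 Ebb5 Db6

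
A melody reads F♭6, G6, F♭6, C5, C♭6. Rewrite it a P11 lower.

Cb5 D5 Cb5 G3 Gb4

Fb6 down a perfect eleventh is Cb5.
G6: an eleventh down reaches D, and 17 semitones makes it D5.
Fb6: an eleventh down reaches C, and 17 semitones makes it Cb5.
C5 down a perfect eleventh is G3.
A perfect eleventh down from Cb6 gives Gb4.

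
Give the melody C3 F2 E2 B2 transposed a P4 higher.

F3 Bb2 A2 E3

C3 becomes F3
F2 becomes Bb2
E2 becomes A2
B2 becomes E3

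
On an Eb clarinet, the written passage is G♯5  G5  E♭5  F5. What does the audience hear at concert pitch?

B5 Bb5 Gb5 Ab5

Written C4 on the Eb clarinet sounds as Eb4, a minor third higher; apply that shift to every note.
G#5 becomes B5
G5 becomes Bb5
Eb5 becomes Gb5
F5 becomes Ab5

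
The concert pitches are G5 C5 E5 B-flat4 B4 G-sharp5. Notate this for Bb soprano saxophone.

The Bb soprano saxophone sounds a major second below written, so the written part must be a major second above concert — transpose each note up.
G5 becomes A5
C5 becomes D5
E5 becomes F#5
Bb4 becomes C5
B4 becomes C#5
G#5 becomes A#5

A5 D5 F#5 C5 C#5 A#5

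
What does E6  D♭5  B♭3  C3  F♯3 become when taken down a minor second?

E6 to D#6
Db5 to C5
Bb3 to A3
C3 to B2
F#3 to E#3

D#6 C5 A3 B2 E#3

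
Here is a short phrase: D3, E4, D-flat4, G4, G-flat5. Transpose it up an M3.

F#3 G#4 F4 B4 Bb5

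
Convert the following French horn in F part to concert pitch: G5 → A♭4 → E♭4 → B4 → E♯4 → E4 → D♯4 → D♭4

The French horn in F sounds a perfect fifth below written, so transpose each written note down a perfect fifth.
G5 to C5
Ab4 to Db4
Eb4 to Ab3
B4 to E4
E#4 to A#3
E4 to A3
D#4 to G#3
Db4 to Gb3

C5 Db4 Ab3 E4 A#3 A3 G#3 Gb3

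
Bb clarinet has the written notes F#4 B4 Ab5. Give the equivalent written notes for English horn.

B4 E5 Db6

First find concert pitch: the Bb clarinet sounds a major second below written, so F#4 B4 Ab5 sounds E4 A4 Gb5.
Then write for English horn: it sounds a perfect fifth below written, so the part must be a perfect fifth above concert.
E4 → B4
A4 → E5
Gb5 → Db6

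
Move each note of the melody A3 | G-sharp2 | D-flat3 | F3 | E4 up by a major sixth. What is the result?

A3 becomes F#4
G#2 becomes E#3
Db3 becomes Bb3
F3 becomes D4
E4 becomes C#5

F#4 E#3 Bb3 D4 C#5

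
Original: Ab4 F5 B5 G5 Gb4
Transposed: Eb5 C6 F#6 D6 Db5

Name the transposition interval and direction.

up a perfect fifth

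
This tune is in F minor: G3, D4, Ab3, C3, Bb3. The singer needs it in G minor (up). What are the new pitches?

From F up to G is a major second; apply that to each pitch.
G3 -> A3
D4 -> E4
Ab3 -> Bb3
C3 -> D3
Bb3 -> C4

A3 E4 Bb3 D3 C4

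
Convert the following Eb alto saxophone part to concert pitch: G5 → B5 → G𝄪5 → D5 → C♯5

Bb4 D5 B#4 F4 E4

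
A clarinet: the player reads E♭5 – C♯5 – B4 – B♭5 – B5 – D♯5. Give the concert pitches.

C5 A#4 G#4 G5 G#5 B#4

Written C4 on the A clarinet sounds as A3, a minor third lower; apply that shift to every note.
Eb5 to C5
C#5 to A#4
B4 to G#4
Bb5 to G5
B5 to G#5
D#5 to B#4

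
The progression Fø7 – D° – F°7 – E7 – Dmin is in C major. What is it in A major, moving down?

C major down to A major is a minor third; each chord root moves by that interval while the quality stays the same.
Fø7: root F down a minor third → D, giving Dø7.
D°: root D down a minor third → B, giving B°.
F°7: root F down a minor third → D, giving D°7.
E7: root E down a minor third → C#, giving C#7.
Dmin: root D down a minor third → B, giving Bmin.

Dø7 B° D°7 C#7 Bmin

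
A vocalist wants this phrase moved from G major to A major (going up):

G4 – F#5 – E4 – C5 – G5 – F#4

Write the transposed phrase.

A4 G#5 F#4 D5 A5 G#4

G major to A major up is a major second, so every note moves up by that interval.
G4 -> A4
F#5 -> G#5
E4 -> F#4
C5 -> D5
G5 -> A5
F#4 -> G#4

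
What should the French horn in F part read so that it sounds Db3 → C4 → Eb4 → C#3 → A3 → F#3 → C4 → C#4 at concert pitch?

Ab3 G4 Bb4 G#3 E4 C#4 G4 G#4

The French horn in F sounds a perfect fifth below written, so the written part must be a perfect fifth above concert — transpose each note up.
Db3 -> Ab3
C4 -> G4
Eb4 -> Bb4
C#3 -> G#3
A3 -> E4
F#3 -> C#4
C4 -> G4
C#4 -> G#4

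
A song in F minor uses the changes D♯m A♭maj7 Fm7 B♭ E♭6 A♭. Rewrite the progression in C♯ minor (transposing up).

F minor up to C♯ minor is an augmented fifth; each chord root moves by that interval while the quality stays the same.
D♯m: root D♯ up an augmented fifth → A##, giving A##m.
A♭maj7: root A♭ up an augmented fifth → E, giving Emaj7.
Fm7: root F up an augmented fifth → C#, giving C#m7.
B♭: root B♭ up an augmented fifth → F#, giving F#.
E♭6: root E♭ up an augmented fifth → B, giving B6.
A♭: root A♭ up an augmented fifth → E, giving E.

A##m Emaj7 C#m7 F# B6 E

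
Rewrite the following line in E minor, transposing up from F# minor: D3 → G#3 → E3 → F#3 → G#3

C4 F#4 D4 E4 F#4

From F# up to E is a minor seventh; apply that to each pitch.
D3 -> C4
G#3 -> F#4
E3 -> D4
F#3 -> E4
G#3 -> F#4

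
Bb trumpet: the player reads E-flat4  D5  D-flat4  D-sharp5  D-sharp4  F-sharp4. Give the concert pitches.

Written C4 on the Bb trumpet sounds as Bb3, a major second lower; apply that shift to every note.
Eb4 gives Db4
D5 gives C5
Db4 gives Cb4
D#5 gives C#5
D#4 gives C#4
F#4 gives E4

Db4 C5 Cb4 C#5 C#4 E4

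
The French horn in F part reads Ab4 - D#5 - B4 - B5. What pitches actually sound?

The French horn in F sounds a perfect fifth below written, so transpose each written note down a perfect fifth.
Ab4 to Db4
D#5 to G#4
B4 to E4
B5 to E5

Db4 G#4 E4 E5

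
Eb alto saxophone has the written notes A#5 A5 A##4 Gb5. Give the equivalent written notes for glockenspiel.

C#3 C3 C##2 Bbb2

First find concert pitch: the Eb alto saxophone sounds a major sixth below written, so A#5 A5 A##4 Gb5 sounds C#5 C5 C##4 Bbb4.
Then write for glockenspiel: it sounds a perfect fifteenth above written, so the part must be a perfect fifteenth below concert.
C#5 → C#3
C5 → C3
C##4 → C##2
Bbb4 → Bbb2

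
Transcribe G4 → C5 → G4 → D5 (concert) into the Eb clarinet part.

E4 A4 E4 B4

Written C4 sounds as Eb4 on the Eb clarinet, so concert pitches are written a minor third down.
G4 gives E4
C5 gives A4
G4 gives E4
D5 gives B4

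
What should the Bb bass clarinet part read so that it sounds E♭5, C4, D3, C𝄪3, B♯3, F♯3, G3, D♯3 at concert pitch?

The Bb bass clarinet sounds a major ninth below written, so the written part must be a major ninth above concert — transpose each note up.
Eb5 to F6
C4 to D5
D3 to E4
C##3 to D##4
B#3 to C##5
F#3 to G#4
G3 to A4
D#3 to E#4

F6 D5 E4 D##4 C##5 G#4 A4 E#4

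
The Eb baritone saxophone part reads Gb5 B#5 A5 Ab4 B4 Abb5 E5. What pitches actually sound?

Bbb3 D#4 C4 Cb3 D3 Cbb4 G3

The Eb baritone saxophone sounds a major thirteenth below written, so transpose each written note down a major thirteenth.
Gb5 → Bbb3
B#5 → D#4
A5 → C4
Ab4 → Cb3
B4 → D3
Abb5 → Cbb4
E5 → G3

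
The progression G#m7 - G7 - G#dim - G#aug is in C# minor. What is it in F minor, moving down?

C# minor down to F minor is an augmented fifth; each chord root moves by that interval while the quality stays the same.
G#m7: root G# down an augmented fifth → C, giving Cm7.
G7: root G down an augmented fifth → Cb, giving Cb7.
G#dim: root G# down an augmented fifth → C, giving Cdim.
G#aug: root G# down an augmented fifth → C, giving Caug.

Cm7 Cb7 Cdim Caug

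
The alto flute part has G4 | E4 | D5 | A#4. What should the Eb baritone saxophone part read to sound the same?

B5 G#5 F#6 C##6

First find concert pitch: the alto flute sounds a perfect fourth below written, so G4 E4 D5 A#4 sounds D4 B3 A4 E#4.
Then write for Eb baritone saxophone: it sounds a major thirteenth below written, so the part must be a major thirteenth above concert.
D4 → B5
B3 → G#5
A4 → F#6
E#4 → C##6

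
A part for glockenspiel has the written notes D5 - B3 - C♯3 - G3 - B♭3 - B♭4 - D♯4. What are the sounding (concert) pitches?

The glockenspiel sounds a perfect fifteenth above written, so transpose each written note up a perfect fifteenth.
D5 becomes D7
B3 becomes B5
C#3 becomes C#5
G3 becomes G5
Bb3 becomes Bb5
Bb4 becomes Bb6
D#4 becomes D#6

D7 B5 C#5 G5 Bb5 Bb6 D#6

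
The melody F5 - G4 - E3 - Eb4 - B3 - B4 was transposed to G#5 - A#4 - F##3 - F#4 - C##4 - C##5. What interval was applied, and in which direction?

From F5 to G#5 is 2 letter names — a second of some quality.
F5 to G#5 is 3 semitones, which makes it an augmented second; the second version is higher, so the direction is up.
Checking another pair — B4 → C##5 — gives the same interval.

up an augmented second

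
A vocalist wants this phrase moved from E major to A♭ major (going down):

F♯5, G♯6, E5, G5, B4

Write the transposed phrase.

E major to A♭ major down is an augmented fifth, so every note moves down by that interval.
F#5 to Bb4
G#6 to C6
E5 to Ab4
G5 to Cb5
B4 to Eb4

Bb4 C6 Ab4 Cb5 Eb4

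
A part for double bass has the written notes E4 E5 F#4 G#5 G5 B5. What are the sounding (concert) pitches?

The double bass sounds a perfect octave below written, so transpose each written note down a perfect octave.
E4 gives E3
E5 gives E4
F#4 gives F#3
G#5 gives G#4
G5 gives G4
B5 gives B4

E3 E4 F#3 G#4 G4 B4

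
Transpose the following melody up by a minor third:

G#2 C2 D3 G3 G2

B2 Eb2 F3 Bb3 Bb2

A minor third up from G#2 gives B2.
C2 up a minor third is Eb2.
D3: a third up reaches F, and 3 semitones makes it F3.
G3 up a minor third is Bb3.
G2 up a minor third is Bb2.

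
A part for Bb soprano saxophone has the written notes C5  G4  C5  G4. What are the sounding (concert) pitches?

Bb4 F4 Bb4 F4

Written C4 on the Bb soprano saxophone sounds as Bb3, a major second lower; apply that shift to every note.
C5 -> Bb4
G4 -> F4
C5 -> Bb4
G4 -> F4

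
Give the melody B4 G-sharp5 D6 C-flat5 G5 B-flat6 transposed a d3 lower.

B4 -> G##4
G#5 -> E##5
D6 -> B#5
Cb5 -> A4
G5 -> E#5
Bb6 -> G#6

G##4 E##5 B#5 A4 E#5 G#6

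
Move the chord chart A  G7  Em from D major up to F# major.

C# B7 G#m

D major up to F# major is a major third; each chord root moves by that interval while the quality stays the same.
A: root A up a major third → C#, giving C#.
G7: root G up a major third → B, giving B7.
Em: root E up a major third → G#, giving G#m.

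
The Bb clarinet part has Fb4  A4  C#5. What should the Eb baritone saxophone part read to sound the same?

Cb6 E6 G#6

First find concert pitch: the Bb clarinet sounds a major second below written, so Fb4 A4 C#5 sounds Ebb4 G4 B4.
Then write for Eb baritone saxophone: it sounds a major thirteenth below written, so the part must be a major thirteenth above concert.
Ebb4 → Cb6
G4 → E6
B4 → G#6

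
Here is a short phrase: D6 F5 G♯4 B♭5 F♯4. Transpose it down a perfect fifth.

G5 Bb4 C#4 Eb5 B3

D6 → G5
F5 → Bb4
G#4 → C#4
Bb5 → Eb5
F#4 → B3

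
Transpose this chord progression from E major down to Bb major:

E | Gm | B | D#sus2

E major down to Bb major is an augmented fourth; each chord root moves by that interval while the quality stays the same.
E: root E down an augmented fourth → Bb, giving Bb.
Gm: root G down an augmented fourth → Db, giving Dbm.
B: root B down an augmented fourth → F, giving F.
D#sus2: root D# down an augmented fourth → A, giving Asus2.

Bb Dbm F Asus2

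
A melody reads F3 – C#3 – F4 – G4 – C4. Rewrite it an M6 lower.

Ab2 E2 Ab3 Bb3 Eb3

F3 down a major sixth is Ab2.
A major sixth down from C#3 gives E2.
A major sixth down from F4 gives Ab3.
G4 down a major sixth is Bb3.
C4 down a major sixth is Eb3.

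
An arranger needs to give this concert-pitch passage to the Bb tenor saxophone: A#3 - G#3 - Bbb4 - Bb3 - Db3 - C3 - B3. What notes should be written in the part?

B#4 A#4 Cb6 C5 Eb4 D4 C#5

Written C4 sounds as Bb2 on the Bb tenor saxophone, so concert pitches are written a major ninth up.
A#3 becomes B#4
G#3 becomes A#4
Bbb4 becomes Cb6
Bb3 becomes C5
Db3 becomes Eb4
C3 becomes D4
B3 becomes C#5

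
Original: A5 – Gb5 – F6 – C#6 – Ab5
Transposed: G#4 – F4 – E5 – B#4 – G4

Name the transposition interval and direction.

From A5 to G#4 is 9 letter names — a ninth of some quality.
G#4 to A5 is 13 semitones, which makes it a minor ninth; the second version is lower, so the direction is down.
Checking another pair — Ab5 → G4 — gives the same interval.

down a minor ninth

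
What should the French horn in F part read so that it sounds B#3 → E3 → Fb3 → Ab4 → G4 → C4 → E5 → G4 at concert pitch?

Written C4 sounds as F3 on the French horn in F, so concert pitches are written a perfect fifth up.
B#3 becomes F##4
E3 becomes B3
Fb3 becomes Cb4
Ab4 becomes Eb5
G4 becomes D5
C4 becomes G4
E5 becomes B5
G4 becomes D5

F##4 B3 Cb4 Eb5 D5 G4 B5 D5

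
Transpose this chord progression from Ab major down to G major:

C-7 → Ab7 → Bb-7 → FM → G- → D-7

B-7 G7 A-7 EM F#- C#-7

Ab major down to G major is a minor second; each chord root moves by that interval while the quality stays the same.
C-7: root C down a minor second → B, giving B-7.
Ab7: root Ab down a minor second → G, giving G7.
Bb-7: root Bb down a minor second → A, giving A-7.
FM: root F down a minor second → E, giving EM.
G-: root G down a minor second → F#, giving F#-.
D-7: root D down a minor second → C#, giving C#-7.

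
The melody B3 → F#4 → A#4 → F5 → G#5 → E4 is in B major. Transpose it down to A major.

A3 E4 G#4 Eb5 F#5 D4

From B down to A is a major second; apply that to each pitch.
B3 -> A3
F#4 -> E4
A#4 -> G#4
F5 -> Eb5
G#5 -> F#5
E4 -> D4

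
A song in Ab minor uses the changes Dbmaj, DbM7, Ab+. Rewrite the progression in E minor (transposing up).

Amaj AM7 E+

Ab minor up to E minor is an augmented fifth; each chord root moves by that interval while the quality stays the same.
Dbmaj: root Db up an augmented fifth → A, giving Amaj.
DbM7: root Db up an augmented fifth → A, giving AM7.
Ab+: root Ab up an augmented fifth → E, giving E+.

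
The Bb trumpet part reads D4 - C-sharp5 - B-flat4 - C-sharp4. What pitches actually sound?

C4 B4 Ab4 B3

The Bb trumpet sounds a major second below written, so transpose each written note down a major second.
D4 becomes C4
C#5 becomes B4
Bb4 becomes Ab4
C#4 becomes B3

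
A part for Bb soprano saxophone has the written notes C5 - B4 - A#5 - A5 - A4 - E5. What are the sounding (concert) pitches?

Bb4 A4 G#5 G5 G4 D5

The Bb soprano saxophone sounds a major second below written, so transpose each written note down a major second.
C5 becomes Bb4
B4 becomes A4
A#5 becomes G#5
A5 becomes G5
A4 becomes G4
E5 becomes D5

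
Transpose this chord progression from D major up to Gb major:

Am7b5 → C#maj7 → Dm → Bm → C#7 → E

Dbm7b5 Fmaj7 Gbm Ebm F7 Ab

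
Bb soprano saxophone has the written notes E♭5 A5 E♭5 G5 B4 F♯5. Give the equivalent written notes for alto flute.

First find concert pitch: the Bb soprano saxophone sounds a major second below written, so E♭5 A5 E♭5 G5 B4 F♯5 sounds Db5 G5 Db5 F5 A4 E5.
Then write for alto flute: it sounds a perfect fourth below written, so the part must be a perfect fourth above concert.
Db5 → Gb5
G5 → C6
Db5 → Gb5
F5 → Bb5
A4 → D5
E5 → A5

Gb5 C6 Gb5 Bb5 D5 A5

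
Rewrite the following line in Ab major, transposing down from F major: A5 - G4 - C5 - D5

C5 Bb3 Eb4 F4

F major to Ab major down is a major sixth, so every note moves down by that interval.
A5 gives C5
G4 gives Bb3
C5 gives Eb4
D5 gives F4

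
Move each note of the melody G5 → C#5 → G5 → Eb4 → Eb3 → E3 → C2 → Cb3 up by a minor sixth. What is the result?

Eb6 A5 Eb6 Cb5 Cb4 C4 Ab2 Abb3

A minor sixth up from G5 gives Eb6.
C#5 up a minor sixth is A5.
G5: a sixth up reaches E, and 8 semitones makes it Eb6.
Eb4 up a minor sixth is Cb5.
Eb3 up a minor sixth is Cb4.
E3: a sixth up reaches C, and 8 semitones makes it C4.
C2 up a minor sixth is Ab2.
Cb3: a sixth up reaches A, and 8 semitones makes it Abb3.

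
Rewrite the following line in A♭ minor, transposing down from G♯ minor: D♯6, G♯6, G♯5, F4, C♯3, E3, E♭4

From G♯ down to A♭ is an augmented seventh; apply that to each pitch.
D#6 gives Eb5
G#6 gives Ab5
G#5 gives Ab4
F4 gives Gbb3
C#3 gives Db2
E3 gives Fb2
Eb4 gives Fbb3

Eb5 Ab5 Ab4 Gbb3 Db2 Fb2 Fbb3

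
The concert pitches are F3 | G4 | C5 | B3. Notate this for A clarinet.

Written C4 sounds as A3 on the A clarinet, so concert pitches are written a minor third up.
F3 -> Ab3
G4 -> Bb4
C5 -> Eb5
B3 -> D4

Ab3 Bb4 Eb5 D4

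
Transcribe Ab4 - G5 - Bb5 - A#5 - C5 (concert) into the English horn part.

Eb5 D6 F6 E#6 G5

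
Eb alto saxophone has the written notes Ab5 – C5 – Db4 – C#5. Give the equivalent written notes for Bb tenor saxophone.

First find concert pitch: the Eb alto saxophone sounds a major sixth below written, so Ab5 C5 Db4 C#5 sounds Cb5 Eb4 Fb3 E4.
Then write for Bb tenor saxophone: it sounds a major ninth below written, so the part must be a major ninth above concert.
Cb5 → Db6
Eb4 → F5
Fb3 → Gb4
E4 → F#5

Db6 F5 Gb4 F#5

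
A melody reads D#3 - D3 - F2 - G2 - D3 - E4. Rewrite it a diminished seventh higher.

C4 Cb4 Ebb3 Fb3 Cb4 Db5

A diminished seventh up from D#3 gives C4.
D3 up a diminished seventh is Cb4.
F2: a seventh up reaches E, and 9 semitones makes it Ebb3.
A diminished seventh up from G2 gives Fb3.
D3: a seventh up reaches C, and 9 semitones makes it Cb4.
E4: a seventh up reaches D, and 9 semitones makes it Db5.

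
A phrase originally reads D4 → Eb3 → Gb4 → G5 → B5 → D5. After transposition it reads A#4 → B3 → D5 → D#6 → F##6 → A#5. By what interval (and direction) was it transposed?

From D4 to A#4 is 5 letter names — a fifth of some quality.
D4 to A#4 is 8 semitones, which makes it an augmented fifth; the second version is higher, so the direction is up.
Checking another pair — D5 → A#5 — gives the same interval.

up an augmented fifth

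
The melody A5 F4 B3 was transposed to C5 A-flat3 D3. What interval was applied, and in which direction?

From A5 to C5 is 6 letter names — a sixth of some quality.
C5 to A5 is 9 semitones, which makes it a major sixth; the second version is lower, so the direction is down.
Checking another pair — B3 → D3 — gives the same interval.

down a major sixth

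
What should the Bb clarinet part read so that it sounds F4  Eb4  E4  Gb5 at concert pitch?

G4 F4 F#4 Ab5

The Bb clarinet sounds a major second below written, so the written part must be a major second above concert — transpose each note up.
F4 -> G4
Eb4 -> F4
E4 -> F#4
Gb5 -> Ab5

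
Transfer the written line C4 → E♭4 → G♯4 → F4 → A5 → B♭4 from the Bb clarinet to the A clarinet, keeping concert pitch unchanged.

First find concert pitch: the Bb clarinet sounds a major second below written, so C4 E♭4 G♯4 F4 A5 B♭4 sounds Bb3 Db4 F#4 Eb4 G5 Ab4.
Then write for A clarinet: it sounds a minor third below written, so the part must be a minor third above concert.
Bb3 → Db4
Db4 → Fb4
F#4 → A4
Eb4 → Gb4
G5 → Bb5
Ab4 → Cb5

Db4 Fb4 A4 Gb4 Bb5 Cb5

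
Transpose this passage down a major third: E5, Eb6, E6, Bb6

E5 → C5
Eb6 → Cb6
E6 → C6
Bb6 → Gb6

C5 Cb6 C6 Gb6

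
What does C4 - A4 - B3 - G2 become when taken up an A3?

E#4 C##5 D##4 B#2

C4 becomes E#4
A4 becomes C##5
B3 becomes D##4
G2 becomes B#2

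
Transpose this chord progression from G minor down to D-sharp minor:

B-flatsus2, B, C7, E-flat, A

F#sus2 F## G#7 B E#

G minor down to D-sharp minor is a diminished fourth; each chord root moves by that interval while the quality stays the same.
B-flatsus2: root B-flat down a diminished fourth → F#, giving F#sus2.
B: root B down a diminished fourth → F##, giving F##.
C7: root C down a diminished fourth → G#, giving G#7.
E-flat: root E-flat down a diminished fourth → B, giving B.
A: root A down a diminished fourth → E#, giving E#.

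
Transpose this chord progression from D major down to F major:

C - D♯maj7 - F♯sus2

Eb F#maj7 Asus2

D major down to F major is a major sixth; each chord root moves by that interval while the quality stays the same.
C: root C down a major sixth → Eb, giving Eb.
D♯maj7: root D♯ down a major sixth → F#, giving F#maj7.
F♯sus2: root F♯ down a major sixth → A, giving Asus2.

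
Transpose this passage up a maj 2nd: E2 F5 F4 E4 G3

E2 -> F#2
F5 -> G5
F4 -> G4
E4 -> F#4
G3 -> A3

F#2 G5 G4 F#4 A3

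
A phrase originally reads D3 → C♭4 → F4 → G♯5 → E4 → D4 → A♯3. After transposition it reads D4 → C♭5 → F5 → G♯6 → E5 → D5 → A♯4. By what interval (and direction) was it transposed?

up a perfect octave

From D3 to D4 is 8 letter names — an octave of some quality.
D3 to D4 is 12 semitones, which makes it a perfect octave; the second version is higher, so the direction is up.
Checking another pair — A#3 → A#4 — gives the same interval.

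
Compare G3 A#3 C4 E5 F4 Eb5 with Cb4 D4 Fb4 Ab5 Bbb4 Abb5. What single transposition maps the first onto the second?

Take the first pair: G3 → Cb4. G to C spans 4 letter names, so the interval is some kind of fourth.
G3 to Cb4 is 4 semitones, which makes it a diminished fourth; the second version is higher, so the direction is up.
Checking another pair — Eb5 → Abb5 — gives the same interval.

up a diminished fourth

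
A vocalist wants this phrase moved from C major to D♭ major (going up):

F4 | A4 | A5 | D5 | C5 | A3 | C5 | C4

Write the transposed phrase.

Gb4 Bb4 Bb5 Eb5 Db5 Bb3 Db5 Db4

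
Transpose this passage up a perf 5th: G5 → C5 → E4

D6 G5 B4

G5: a fifth up reaches D, and 7 semitones makes it D6.
C5 up a perfect fifth is G5.
A perfect fifth up from E4 gives B4.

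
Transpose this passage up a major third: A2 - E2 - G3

A2 up a major third is C#3.
E2 up a major third is G#2.
G3: a third up reaches B, and 4 semitones makes it B3.

C#3 G#2 B3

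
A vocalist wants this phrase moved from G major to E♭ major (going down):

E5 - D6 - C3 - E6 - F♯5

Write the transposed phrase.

C5 Bb5 Ab2 C6 D5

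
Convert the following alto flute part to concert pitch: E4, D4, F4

The alto flute sounds a perfect fourth below written, so transpose each written note down a perfect fourth.
E4 becomes B3
D4 becomes A3
F4 becomes C4

B3 A3 C4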